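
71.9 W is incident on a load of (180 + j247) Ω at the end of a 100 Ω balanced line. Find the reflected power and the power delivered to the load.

|Γ| = |(80 + j247)/(280 + j247)| = 0.695
|Γ|² = 0.484
P_refl = |Γ|²·P_inc = 34.8 W, P_del = (1 − |Γ|²)·P_inc = 37.1 W

P_reflected ≈ 34.8 W; P_delivered ≈ 37.1 W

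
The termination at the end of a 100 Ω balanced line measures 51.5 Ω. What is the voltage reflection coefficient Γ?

Γ = -0.32

Γ = (Z_L − Z_0)/(Z_L + Z_0) = (51.5 − 100)/(51.5 + 100) = -48.5/151.5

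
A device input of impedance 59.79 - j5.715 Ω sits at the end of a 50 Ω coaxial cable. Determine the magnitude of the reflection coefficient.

Γ = (Z_L − Z_0)/(Z_L + Z_0) = (9.79 − j5.715)/(109.8 − j5.715)
|Γ| = 11.3/110

|Γ| ≈ 0.103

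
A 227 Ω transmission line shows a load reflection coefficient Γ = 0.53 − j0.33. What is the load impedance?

Z_L = Z_0·(1 + Γ)/(1 − Γ) = 227·(1.53 − j0.33)/(0.47 + j0.33)

Z_L ≈ 420 − j454 Ω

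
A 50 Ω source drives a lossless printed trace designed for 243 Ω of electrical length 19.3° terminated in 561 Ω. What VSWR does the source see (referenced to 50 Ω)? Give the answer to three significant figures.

VSWR ≈ 10.3

tan(βl) = 0.35
Z_in = Z_0·(Z_L + jZ_0·tanβl)/(Z_0 + jZ_L·tanβl) = 381 − j223 Ω
Γ_s = (Z_in − Z_s)/(Z_in + Z_s) = (331 − j223)/(431 − j223), |Γ_s| = 0.822
VSWR = (1 + |Γ_s|)/(1 − |Γ_s|)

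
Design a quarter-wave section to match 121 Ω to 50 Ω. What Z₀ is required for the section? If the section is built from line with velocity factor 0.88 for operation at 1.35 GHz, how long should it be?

Z_qwt = √(Z_0·R_L) = √(50 × 121) = √6050
λ = 0.88·c/f = 0.196 m, so l = λ/4 = 0.0489 m

Z_qwt ≈ 77.8 Ω; length ≈ 4.89 cm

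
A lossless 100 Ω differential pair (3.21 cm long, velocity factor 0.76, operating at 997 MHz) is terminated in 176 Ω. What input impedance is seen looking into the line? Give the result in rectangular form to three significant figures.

Z_in ≈ 78.2 − j45.7 Ω

λ = v/f = 0.76·c / 997 MHz = 0.229 m
βl = 2π·l/λ = 2π × 0.14 = 50.5°
tan(βl) = tan(50.5°) = 1.21
Z_in = Z_0·(Z_L + jZ_0·tanβl)/(Z_0 + jZ_L·tanβl)
     = 100·(176 + j121)/(100 + j214)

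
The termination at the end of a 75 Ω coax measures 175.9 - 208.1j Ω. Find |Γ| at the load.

|Γ| ≈ 0.709

Γ = (Z_L − Z_0)/(Z_L + Z_0) = (100.9 − j208.1)/(250.9 − j208.1)
|Γ| = 231/326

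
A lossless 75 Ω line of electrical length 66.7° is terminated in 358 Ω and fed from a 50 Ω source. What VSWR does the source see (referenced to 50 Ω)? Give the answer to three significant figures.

VSWR ≈ 3.83

tan(βl) = 2.32
Z_in = Z_0·(Z_L + jZ_0·tanβl)/(Z_0 + jZ_L·tanβl) = 18.5 − j30.6 Ω
Γ_s = (Z_in − Z_s)/(Z_in + Z_s) = (-31.5 − j30.6)/(68.5 − j30.6), |Γ_s| = 0.586
VSWR = (1 + |Γ_s|)/(1 − |Γ_s|)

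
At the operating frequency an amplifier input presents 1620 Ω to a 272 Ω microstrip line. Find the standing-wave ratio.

Γ = (1620 − 272)/(1620 + 272) = 0.712
VSWR = (1 + 0.712)/(1 − 0.712)

VSWR ≈ 5.96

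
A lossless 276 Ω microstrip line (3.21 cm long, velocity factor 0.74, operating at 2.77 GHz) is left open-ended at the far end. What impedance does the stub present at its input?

λ = v/f = 0.74·c / 2.77 GHz = 0.0801 m
βl = 2π·l/λ = 2π × 0.401 = 144°
tan(βl) = -0.721
For an open-ended stub, Z_in = −jZ_0·cot(βl) = −jZ_0/tan(βl)

Z_in ≈ +j383 Ω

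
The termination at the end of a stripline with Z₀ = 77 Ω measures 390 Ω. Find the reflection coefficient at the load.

Γ = 0.67

Γ = (Z_L − Z_0)/(Z_L + Z_0) = (390 − 77)/(390 + 77) = 313/467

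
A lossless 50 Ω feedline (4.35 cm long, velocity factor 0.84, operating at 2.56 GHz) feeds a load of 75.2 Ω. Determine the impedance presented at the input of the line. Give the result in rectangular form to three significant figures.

λ = v/f = 0.84·c / 2.56 GHz = 0.0984 m
βl = 2π·l/λ = 2π × 0.442 = 159°
tan(βl) = tan(159°) = -0.382
Z_in = Z_0·(Z_L + jZ_0·tanβl)/(Z_0 + jZ_L·tanβl)
     = 50·(75.2 − j19.1)/(50 − j28.7)

Z_in ≈ 64.8 + j18.1 Ω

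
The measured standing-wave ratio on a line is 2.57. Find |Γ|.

|Γ| = (S − 1)/(S + 1) = (2.57 − 1)/(2.57 + 1) = 1.57/3.57

|Γ| ≈ 0.44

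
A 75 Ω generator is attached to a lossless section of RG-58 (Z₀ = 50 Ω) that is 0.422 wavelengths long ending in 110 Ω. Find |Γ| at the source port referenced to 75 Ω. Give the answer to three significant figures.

|Γ| ≈ 0.324

βl = 2π × 0.422 = 152°
tan(βl) = -0.534
Z_in = Z_0·(Z_L + jZ_0·tanβl)/(Z_0 + jZ_L·tanβl) = 59.4 + j43.1 Ω
Γ_s = (Z_in − Z_s)/(Z_in + Z_s) = (-15.6 + j43.1)/(134 + j43.1), |Γ_s| = 0.324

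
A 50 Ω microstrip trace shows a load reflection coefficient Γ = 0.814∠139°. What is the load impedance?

Z_L = Z_0·(1 + Γ)/(1 − Γ) = 50·(0.386 + j0.534)/(1.61 − j0.534)

Z_L ≈ 5.83 + j18.5 Ω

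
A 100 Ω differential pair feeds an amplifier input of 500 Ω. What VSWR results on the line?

VSWR ≈ 5

For a purely resistive load, VSWR = R_L/Z_0 or Z_0/R_L (whichever > 1) = 500/100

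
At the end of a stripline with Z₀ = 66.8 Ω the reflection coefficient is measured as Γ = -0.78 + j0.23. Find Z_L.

Z_L = Z_0·(1 + Γ)/(1 − Γ) = 66.8·(0.22 + j0.23)/(1.78 − j0.23)

Z_L ≈ 7.02 + j9.54 Ω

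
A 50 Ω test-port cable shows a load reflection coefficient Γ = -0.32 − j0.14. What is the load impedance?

Z_L = Z_0·(1 + Γ)/(1 − Γ) = 50·(0.68 − j0.14)/(1.32 + j0.14)

Z_L ≈ 24.9 − j7.95 Ω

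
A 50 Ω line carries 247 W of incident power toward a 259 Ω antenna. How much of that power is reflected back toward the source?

P_reflected ≈ 113 W

Γ = (259 − 50)/(259 + 50) = 0.676
|Γ|² = 0.457
P_refl = |Γ|²·P_inc = 113 W, P_del = (1 − |Γ|²)·P_inc = 134 W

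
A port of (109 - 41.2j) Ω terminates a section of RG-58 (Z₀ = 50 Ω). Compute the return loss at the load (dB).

Γ = (59 − j41.2)/(159 − j41.2), |Γ| = 0.438
RL = −20·log₁₀|Γ| = −20·log₁₀(0.438)

RL ≈ 7.17 dB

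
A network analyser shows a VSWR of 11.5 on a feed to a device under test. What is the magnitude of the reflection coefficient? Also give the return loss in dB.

|Γ| = (S − 1)/(S + 1) = (11.5 − 1)/(11.5 + 1) = 10.5/12.5
RL = −20·log₁₀|Γ| = −20·log₁₀(0.84)

|Γ| ≈ 0.84; return loss ≈ 1.51 dB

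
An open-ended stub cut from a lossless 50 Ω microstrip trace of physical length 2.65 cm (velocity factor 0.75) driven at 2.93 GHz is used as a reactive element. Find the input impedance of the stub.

Z_in ≈ +j34 Ω

λ = v/f = 0.75·c / 2.93 GHz = 0.0768 m
βl = 2π·l/λ = 2π × 0.345 = 124°
tan(βl) = -1.47
For an open-ended stub, Z_in = −jZ_0·cot(βl) = −jZ_0/tan(βl)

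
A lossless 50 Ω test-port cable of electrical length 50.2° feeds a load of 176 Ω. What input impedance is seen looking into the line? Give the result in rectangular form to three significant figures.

Z_in ≈ 22.8 − j36.3 Ω

tan(βl) = tan(50.2°) = 1.2
Z_in = Z_0·(Z_L + jZ_0·tanβl)/(Z_0 + jZ_L·tanβl)
     = 50·(176 + j60)/(50 + j211)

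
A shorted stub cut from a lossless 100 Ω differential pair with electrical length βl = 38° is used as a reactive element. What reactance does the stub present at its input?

X_in ≈ 78.1 Ω (inductive)

tan(βl) = 0.781
For a shorted stub, Z_in = jZ_0·tan(βl)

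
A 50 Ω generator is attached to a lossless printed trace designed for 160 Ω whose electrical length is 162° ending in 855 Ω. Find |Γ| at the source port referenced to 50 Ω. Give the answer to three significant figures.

tan(βl) = -0.325
Z_in = Z_0·(Z_L + jZ_0·tanβl)/(Z_0 + jZ_L·tanβl) = 235 + j357 Ω
Γ_s = (Z_in − Z_s)/(Z_in + Z_s) = (185 + j357)/(285 + j357), |Γ_s| = 0.88

|Γ| ≈ 0.88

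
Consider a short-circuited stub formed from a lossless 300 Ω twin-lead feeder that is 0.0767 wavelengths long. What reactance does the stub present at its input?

βl = 2π × 0.0767 = 27.6°
tan(βl) = 0.523
For a short-circuited stub, Z_in = jZ_0·tan(βl)

X_in ≈ 157 Ω (inductive)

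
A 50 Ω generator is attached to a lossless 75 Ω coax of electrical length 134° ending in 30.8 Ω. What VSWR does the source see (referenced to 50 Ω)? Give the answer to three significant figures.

VSWR ≈ 2.75

tan(βl) = -1.04
Z_in = Z_0·(Z_L + jZ_0·tanβl)/(Z_0 + jZ_L·tanβl) = 54.1 − j54.7 Ω
Γ_s = (Z_in − Z_s)/(Z_in + Z_s) = (4.05 − j54.7)/(104 − j54.7), |Γ_s| = 0.466
VSWR = (1 + |Γ_s|)/(1 − |Γ_s|)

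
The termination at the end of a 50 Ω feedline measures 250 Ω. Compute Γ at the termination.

Γ = 0.667

Γ = (Z_L − Z_0)/(Z_L + Z_0) = (250 − 50)/(250 + 50) = 200/300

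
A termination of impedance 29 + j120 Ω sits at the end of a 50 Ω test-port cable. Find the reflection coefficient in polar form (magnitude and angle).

Γ ≈ 0.848 ∠ 43.3°

Γ = (Z_L − Z_0)/(Z_L + Z_0) = (-21 + j120)/(79 + j120)
|Γ| = 122/144 = 0.848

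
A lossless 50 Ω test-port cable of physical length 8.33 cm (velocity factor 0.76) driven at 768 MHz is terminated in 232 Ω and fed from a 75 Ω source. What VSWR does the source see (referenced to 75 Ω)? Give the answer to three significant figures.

λ = v/f = 0.76·c / 768 MHz = 0.297 m
βl = 2π·l/λ = 2π × 0.281 = 101°
tan(βl) = -5.14
Z_in = Z_0·(Z_L + jZ_0·tanβl)/(Z_0 + jZ_L·tanβl) = 11.2 + j9.26 Ω
Γ_s = (Z_in − Z_s)/(Z_in + Z_s) = (-63.8 + j9.26)/(86.2 + j9.26), |Γ_s| = 0.744
VSWR = (1 + |Γ_s|)/(1 − |Γ_s|)

VSWR ≈ 6.82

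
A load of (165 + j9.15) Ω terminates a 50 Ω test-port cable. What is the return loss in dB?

RL ≈ 5.42 dB

Γ = (115 + j9.15)/(215 + j9.15), |Γ| = 0.536
RL = −20·log₁₀|Γ| = −20·log₁₀(0.536)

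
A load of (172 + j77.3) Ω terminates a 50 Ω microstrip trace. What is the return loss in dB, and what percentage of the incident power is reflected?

RL ≈ 4.23 dB; 37.7% of incident power reflected

Γ = (122 + j77.3)/(222 + j77.3), |Γ| = 0.614
RL = −20·log₁₀(0.614) = 4.23 dB
P_refl/P_inc = |Γ|² = 0.377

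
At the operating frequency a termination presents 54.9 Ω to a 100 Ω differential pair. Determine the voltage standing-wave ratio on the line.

VSWR ≈ 1.82

Γ = (54.9 − 100)/(54.9 + 100) = -0.291
VSWR = (1 + 0.291)/(1 − 0.291)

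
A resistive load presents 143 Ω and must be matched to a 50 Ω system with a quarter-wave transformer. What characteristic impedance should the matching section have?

Z_qwt = √(Z_0·R_L) = √(50 × 143) = √7150

Z_qwt ≈ 84.6 Ω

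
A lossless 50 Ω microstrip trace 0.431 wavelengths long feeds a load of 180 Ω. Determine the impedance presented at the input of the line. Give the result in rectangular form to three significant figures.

Z_in ≈ 57.9 + j73.3 Ω

βl = 2π × 0.431 = 155°
tan(βl) = tan(155°) = -0.463
Z_in = Z_0·(Z_L + jZ_0·tanβl)/(Z_0 + jZ_L·tanβl)
     = 50·(180 − j23.1)/(50 − j83.3)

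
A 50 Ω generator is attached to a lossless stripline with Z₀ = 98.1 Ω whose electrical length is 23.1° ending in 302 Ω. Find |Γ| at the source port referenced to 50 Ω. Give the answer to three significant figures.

tan(βl) = 0.427
Z_in = Z_0·(Z_L + jZ_0·tanβl)/(Z_0 + jZ_L·tanβl) = 131 − j130 Ω
Γ_s = (Z_in − Z_s)/(Z_in + Z_s) = (81 − j130)/(181 − j130), |Γ_s| = 0.688

|Γ| ≈ 0.688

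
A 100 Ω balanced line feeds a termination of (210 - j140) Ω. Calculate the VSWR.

VSWR ≈ 3.2

Γ = (Z_L − Z_0)/(Z_L + Z_0) = (110 − j140)/(310 − j140)
|Γ| = 178/340 = 0.523
VSWR = (1 + |Γ|)/(1 − |Γ|) = 1.52/0.477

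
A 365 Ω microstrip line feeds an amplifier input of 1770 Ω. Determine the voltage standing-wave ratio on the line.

For a purely resistive load, VSWR = R_L/Z_0 or Z_0/R_L (whichever > 1) = 1770/365

VSWR ≈ 4.85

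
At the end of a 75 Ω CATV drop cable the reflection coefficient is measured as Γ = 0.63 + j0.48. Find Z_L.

Z_L = Z_0·(1 + Γ)/(1 − Γ) = 75·(1.63 + j0.48)/(0.37 − j0.48)

Z_L ≈ 76.1 + j196 Ω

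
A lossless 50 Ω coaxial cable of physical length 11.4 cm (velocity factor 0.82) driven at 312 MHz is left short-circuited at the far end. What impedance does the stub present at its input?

λ = v/f = 0.82·c / 312 MHz = 0.788 m
βl = 2π·l/λ = 2π × 0.145 = 52.1°
tan(βl) = 1.28
For a short-circuited stub, Z_in = jZ_0·tan(βl)

Z_in ≈ +j64.1 Ω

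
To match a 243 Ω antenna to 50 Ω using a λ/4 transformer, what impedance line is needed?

Z_qwt = √(Z_0·R_L) = √(50 × 243) = √12150

Z_qwt ≈ 110 Ω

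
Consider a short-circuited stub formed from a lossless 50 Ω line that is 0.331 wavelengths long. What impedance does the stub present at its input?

βl = 2π × 0.331 = 119°
tan(βl) = -1.79
For a short-circuited stub, Z_in = jZ_0·tan(βl)

Z_in ≈ −j89.6 Ω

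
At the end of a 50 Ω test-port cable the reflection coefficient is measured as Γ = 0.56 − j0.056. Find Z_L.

Z_L = Z_0·(1 + Γ)/(1 − Γ) = 50·(1.56 − j0.056)/(0.44 + j0.056)

Z_L ≈ 174 − j28.5 Ω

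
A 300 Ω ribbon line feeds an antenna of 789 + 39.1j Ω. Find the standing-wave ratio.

VSWR ≈ 2.64

Γ = (Z_L − Z_0)/(Z_L + Z_0) = (489 + j39.1)/(1089 + j39.1)
|Γ| = 491/1090 = 0.45
VSWR = (1 + |Γ|)/(1 − |Γ|) = 1.45/0.55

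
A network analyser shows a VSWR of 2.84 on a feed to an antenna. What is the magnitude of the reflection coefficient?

|Γ| = (S − 1)/(S + 1) = (2.84 − 1)/(2.84 + 1) = 1.84/3.84

|Γ| ≈ 0.479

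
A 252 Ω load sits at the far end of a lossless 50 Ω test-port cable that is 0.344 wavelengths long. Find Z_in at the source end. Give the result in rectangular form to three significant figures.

Z_in ≈ 14.1 + j31.6 Ω

βl = 2π × 0.344 = 124°
tan(βl) = tan(124°) = -1.49
Z_in = Z_0·(Z_L + jZ_0·tanβl)/(Z_0 + jZ_L·tanβl)
     = 50·(252 − j74.6)/(50 − j376)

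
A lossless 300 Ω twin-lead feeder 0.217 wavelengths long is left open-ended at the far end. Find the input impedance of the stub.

Z_in ≈ −j63.1 Ω

βl = 2π × 0.217 = 78.1°
tan(βl) = 4.75
For an open-ended stub, Z_in = −jZ_0·cot(βl) = −jZ_0/tan(βl)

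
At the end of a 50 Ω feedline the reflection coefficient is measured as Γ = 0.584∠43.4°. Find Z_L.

Z_L = Z_0·(1 + Γ)/(1 − Γ) = 50·(1.42 + j0.401)/(0.576 − j0.401)

Z_L ≈ 66.9 + j81.5 Ω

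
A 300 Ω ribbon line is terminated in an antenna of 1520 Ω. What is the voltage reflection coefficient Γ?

Γ = 0.67

Γ = (Z_L − Z_0)/(Z_L + Z_0) = (1520 − 300)/(1520 + 300) = 1220/1820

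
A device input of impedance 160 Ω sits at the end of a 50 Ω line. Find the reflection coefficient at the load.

Γ = 0.524

Γ = (Z_L − Z_0)/(Z_L + Z_0) = (160 − 50)/(160 + 50) = 110/210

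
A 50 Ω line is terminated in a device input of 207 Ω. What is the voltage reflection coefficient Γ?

Γ = 0.611

Γ = (Z_L − Z_0)/(Z_L + Z_0) = (207 − 50)/(207 + 50) = 157/257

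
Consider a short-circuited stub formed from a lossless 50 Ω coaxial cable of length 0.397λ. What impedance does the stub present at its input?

Z_in ≈ −j37.8 Ω

βl = 2π × 0.397 = 143°
tan(βl) = -0.756
For a short-circuited stub, Z_in = jZ_0·tan(βl)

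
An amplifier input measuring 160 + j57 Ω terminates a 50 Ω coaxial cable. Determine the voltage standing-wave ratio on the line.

VSWR ≈ 3.64

Γ = (Z_L − Z_0)/(Z_L + Z_0) = (110 + j57)/(210 + j57)
|Γ| = 124/218 = 0.569
VSWR = (1 + |Γ|)/(1 − |Γ|) = 1.57/0.431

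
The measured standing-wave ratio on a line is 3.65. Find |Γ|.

|Γ| = (S − 1)/(S + 1) = (3.65 − 1)/(3.65 + 1) = 2.65/4.65

|Γ| ≈ 0.57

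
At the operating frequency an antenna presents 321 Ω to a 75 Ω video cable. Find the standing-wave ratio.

VSWR ≈ 4.28

For a purely resistive load, VSWR = R_L/Z_0 or Z_0/R_L (whichever > 1) = 321/75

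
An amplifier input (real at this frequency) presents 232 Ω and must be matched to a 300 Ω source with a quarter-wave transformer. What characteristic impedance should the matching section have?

Z_qwt ≈ 264 Ω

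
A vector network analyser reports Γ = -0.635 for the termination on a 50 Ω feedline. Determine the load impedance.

Z_L ≈ 11.2 Ω

Z_L = Z_0·(1 + Γ)/(1 − Γ) = 50·(0.365)/(1.64)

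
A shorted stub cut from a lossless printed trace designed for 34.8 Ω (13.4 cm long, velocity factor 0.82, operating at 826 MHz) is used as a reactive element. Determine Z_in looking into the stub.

Z_in ≈ −j11.3 Ω

λ = v/f = 0.82·c / 826 MHz = 0.298 m
βl = 2π·l/λ = 2π × 0.45 = 162°
tan(βl) = -0.325
For a shorted stub, Z_in = jZ_0·tan(βl)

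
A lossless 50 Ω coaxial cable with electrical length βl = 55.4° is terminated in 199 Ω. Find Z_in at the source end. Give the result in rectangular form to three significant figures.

Z_in ≈ 18 − j31.4 Ω

tan(βl) = tan(55.4°) = 1.45
Z_in = Z_0·(Z_L + jZ_0·tanβl)/(Z_0 + jZ_L·tanβl)
     = 50·(199 + j72.5)/(50 + j288)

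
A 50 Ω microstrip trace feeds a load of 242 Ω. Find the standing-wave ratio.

VSWR ≈ 4.84

Γ = (242 − 50)/(242 + 50) = 0.658
VSWR = (1 + 0.658)/(1 − 0.658)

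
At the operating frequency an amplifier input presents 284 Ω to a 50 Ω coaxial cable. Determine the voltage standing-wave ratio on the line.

VSWR ≈ 5.68

Γ = (284 − 50)/(284 + 50) = 0.701
VSWR = (1 + 0.701)/(1 − 0.701)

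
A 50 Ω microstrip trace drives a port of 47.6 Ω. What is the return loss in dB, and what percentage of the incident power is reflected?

RL ≈ 32.2 dB; 0.0605% of incident power reflected

Γ = (47.6 − 50)/(47.6 + 50) = -0.0246
RL = −20·log₁₀(0.0246) = 32.2 dB
P_refl/P_inc = |Γ|² = 0.000605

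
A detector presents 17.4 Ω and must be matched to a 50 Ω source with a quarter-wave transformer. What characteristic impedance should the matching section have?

Z_qwt = √(Z_0·R_L) = √(50 × 17.4) = √870

Z_qwt ≈ 29.5 Ω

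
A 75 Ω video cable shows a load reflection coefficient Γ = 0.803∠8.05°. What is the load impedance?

Z_L ≈ 488 + j309 Ω

Z_L = Z_0·(1 + Γ)/(1 − Γ) = 75·(1.8 + j0.112)/(0.205 − j0.112)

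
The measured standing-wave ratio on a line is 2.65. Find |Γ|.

|Γ| = (S − 1)/(S + 1) = (2.65 − 1)/(2.65 + 1) = 1.65/3.65

|Γ| ≈ 0.452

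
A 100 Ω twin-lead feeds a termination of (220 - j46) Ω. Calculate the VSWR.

VSWR ≈ 2.32

Γ = (Z_L − Z_0)/(Z_L + Z_0) = (120 − j46)/(320 − j46)
|Γ| = 129/323 = 0.398
VSWR = (1 + |Γ|)/(1 − |Γ|) = 1.4/0.602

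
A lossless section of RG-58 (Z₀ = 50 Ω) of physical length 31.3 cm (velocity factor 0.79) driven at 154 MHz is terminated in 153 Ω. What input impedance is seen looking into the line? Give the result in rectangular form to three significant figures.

Z_in ≈ 17.7 − j13.3 Ω

λ = v/f = 0.79·c / 154 MHz = 1.54 m
βl = 2π·l/λ = 2π × 0.203 = 73.2°
tan(βl) = tan(73.2°) = 3.32
Z_in = Z_0·(Z_L + jZ_0·tanβl)/(Z_0 + jZ_L·tanβl)
     = 50·(153 + j166)/(50 + j507)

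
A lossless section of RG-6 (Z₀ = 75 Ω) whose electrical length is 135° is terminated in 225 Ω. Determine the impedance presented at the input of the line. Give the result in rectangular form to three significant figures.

Z_in ≈ 45 + j60 Ω

tan(βl) = tan(135°) = -1
Z_in = Z_0·(Z_L + jZ_0·tanβl)/(Z_0 + jZ_L·tanβl)
     = 75·(225 − j75)/(75 − j225)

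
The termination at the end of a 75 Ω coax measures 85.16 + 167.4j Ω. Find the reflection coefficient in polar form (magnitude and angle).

Γ = (Z_L − Z_0)/(Z_L + Z_0) = (10.16 + j167.4)/(160.2 + j167.4)
|Γ| = 168/232 = 0.724

Γ ≈ 0.724 ∠ 40.3°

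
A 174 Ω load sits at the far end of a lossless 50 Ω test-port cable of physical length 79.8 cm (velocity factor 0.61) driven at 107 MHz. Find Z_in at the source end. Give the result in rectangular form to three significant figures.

Z_in ≈ 117 + j76.4 Ω

λ = v/f = 0.61·c / 107 MHz = 1.71 m
βl = 2π·l/λ = 2π × 0.467 = 168°
tan(βl) = tan(168°) = -0.213
Z_in = Z_0·(Z_L + jZ_0·tanβl)/(Z_0 + jZ_L·tanβl)
     = 50·(174 − j10.7)/(50 − j37.1)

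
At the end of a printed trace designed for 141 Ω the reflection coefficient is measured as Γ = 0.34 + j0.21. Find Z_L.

Z_L ≈ 247 + j123 Ω

Z_L = Z_0·(1 + Γ)/(1 − Γ) = 141·(1.34 + j0.21)/(0.66 − j0.21)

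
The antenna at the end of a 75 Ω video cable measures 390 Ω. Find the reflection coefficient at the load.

Γ = 0.677

Γ = (Z_L − Z_0)/(Z_L + Z_0) = (390 − 75)/(390 + 75) = 315/465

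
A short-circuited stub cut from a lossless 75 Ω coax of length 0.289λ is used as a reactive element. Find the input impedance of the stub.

Z_in ≈ −j300 Ω

βl = 2π × 0.289 = 104°
tan(βl) = -4
For a short-circuited stub, Z_in = jZ_0·tan(βl)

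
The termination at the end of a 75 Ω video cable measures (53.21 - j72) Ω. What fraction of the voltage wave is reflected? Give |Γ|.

|Γ| ≈ 0.512

Γ = (Z_L − Z_0)/(Z_L + Z_0) = (-21.79 − j72)/(128.2 − j72)
|Γ| = 75.2/147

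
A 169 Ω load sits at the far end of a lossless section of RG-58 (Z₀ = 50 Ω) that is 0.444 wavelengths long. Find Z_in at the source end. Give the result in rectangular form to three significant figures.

Z_in ≈ 75.5 + j75.3 Ω

βl = 2π × 0.444 = 160°
tan(βl) = tan(160°) = -0.367
Z_in = Z_0·(Z_L + jZ_0·tanβl)/(Z_0 + jZ_L·tanβl)
     = 50·(169 − j18.4)/(50 − j62)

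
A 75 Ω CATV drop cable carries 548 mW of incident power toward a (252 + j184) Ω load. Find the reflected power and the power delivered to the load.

|Γ| = |(177 + j184)/(327 + j184)| = 0.68
|Γ|² = 0.463
P_refl = |Γ|²·P_inc = 254 mW, P_del = (1 − |Γ|²)·P_inc = 294 mW

P_reflected ≈ 254 mW; P_delivered ≈ 294 mW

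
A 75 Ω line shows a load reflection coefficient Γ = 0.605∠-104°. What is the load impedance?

Z_L = Z_0·(1 + Γ)/(1 − Γ) = 75·(0.854 − j0.587)/(1.15 + j0.587)

Z_L ≈ 28.7 − j53.1 Ω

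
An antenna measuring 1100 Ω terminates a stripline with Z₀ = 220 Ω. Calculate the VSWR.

VSWR ≈ 5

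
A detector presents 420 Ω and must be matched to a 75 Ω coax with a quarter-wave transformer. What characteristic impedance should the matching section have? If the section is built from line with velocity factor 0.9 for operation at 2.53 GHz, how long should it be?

Z_qwt = √(Z_0·R_L) = √(75 × 420) = √31500
λ = 0.9·c/f = 0.107 m, so l = λ/4 = 0.0267 m

Z_qwt ≈ 177 Ω; length ≈ 2.67 cm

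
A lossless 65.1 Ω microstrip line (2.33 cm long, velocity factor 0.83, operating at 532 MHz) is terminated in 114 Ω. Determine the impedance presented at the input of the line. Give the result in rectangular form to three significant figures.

λ = v/f = 0.83·c / 532 MHz = 0.468 m
βl = 2π·l/λ = 2π × 0.0498 = 17.9°
tan(βl) = tan(17.9°) = 0.323
Z_in = Z_0·(Z_L + jZ_0·tanβl)/(Z_0 + jZ_L·tanβl)
     = 65.1·(114 + j21.1)/(65.1 + j36.9)

Z_in ≈ 95.3 − j32.9 Ω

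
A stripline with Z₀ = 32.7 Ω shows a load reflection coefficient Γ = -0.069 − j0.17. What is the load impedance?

Z_L = Z_0·(1 + Γ)/(1 − Γ) = 32.7·(0.931 − j0.17)/(1.07 + j0.17)

Z_L ≈ 27 − j9.49 Ω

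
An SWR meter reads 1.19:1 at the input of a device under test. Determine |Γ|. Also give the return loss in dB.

|Γ| = (S − 1)/(S + 1) = (1.19 − 1)/(1.19 + 1) = 0.19/2.19
RL = −20·log₁₀|Γ| = −20·log₁₀(0.0868)

|Γ| ≈ 0.0868; return loss ≈ 21.2 dB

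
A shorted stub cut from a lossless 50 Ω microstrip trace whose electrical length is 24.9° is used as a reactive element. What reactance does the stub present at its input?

tan(βl) = 0.464
For a shorted stub, Z_in = jZ_0·tan(βl)

X_in ≈ 23.2 Ω (inductive)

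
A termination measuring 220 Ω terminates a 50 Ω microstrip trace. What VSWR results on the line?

VSWR ≈ 4.4

Γ = (220 − 50)/(220 + 50) = 0.63
VSWR = (1 + 0.63)/(1 − 0.63)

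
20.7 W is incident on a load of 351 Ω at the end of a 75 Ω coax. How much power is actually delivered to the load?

P_delivered ≈ 12 W

Γ = (351 − 75)/(351 + 75) = 0.648
|Γ|² = 0.42
P_refl = |Γ|²·P_inc = 8.69 W, P_del = (1 − |Γ|²)·P_inc = 12 W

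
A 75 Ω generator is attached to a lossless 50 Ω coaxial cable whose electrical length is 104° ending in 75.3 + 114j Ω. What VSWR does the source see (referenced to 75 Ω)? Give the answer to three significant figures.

VSWR ≈ 8.14

tan(βl) = -4.01
Z_in = Z_0·(Z_L + jZ_0·tanβl)/(Z_0 + jZ_L·tanβl) = 9.23 − j3.04 Ω
Γ_s = (Z_in − Z_s)/(Z_in + Z_s) = (-65.8 − j3.04)/(84.2 − j3.04), |Γ_s| = 0.781
VSWR = (1 + |Γ_s|)/(1 − |Γ_s|)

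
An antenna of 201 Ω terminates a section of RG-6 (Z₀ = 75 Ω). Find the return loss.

Γ = (201 − 75)/(201 + 75) = 0.457
RL = −20·log₁₀|Γ| = −20·log₁₀(0.457)

RL ≈ 6.81 dB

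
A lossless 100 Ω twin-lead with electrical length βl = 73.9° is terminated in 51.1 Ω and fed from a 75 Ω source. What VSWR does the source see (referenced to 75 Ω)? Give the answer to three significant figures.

tan(βl) = 3.46
Z_in = Z_0·(Z_L + jZ_0·tanβl)/(Z_0 + jZ_L·tanβl) = 161 + j61.9 Ω
Γ_s = (Z_in − Z_s)/(Z_in + Z_s) = (85.7 + j61.9)/(236 + j61.9), |Γ_s| = 0.434
VSWR = (1 + |Γ_s|)/(1 − |Γ_s|)

VSWR ≈ 2.53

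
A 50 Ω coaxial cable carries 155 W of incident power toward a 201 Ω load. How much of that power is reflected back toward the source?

P_reflected ≈ 56.1 W

Γ = (201 − 50)/(201 + 50) = 0.602
|Γ|² = 0.362
P_refl = |Γ|²·P_inc = 56.1 W, P_del = (1 − |Γ|²)·P_inc = 98.9 W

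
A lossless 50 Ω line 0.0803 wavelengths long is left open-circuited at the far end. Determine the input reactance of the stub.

X_in ≈ -90.5 Ω (capacitive)

βl = 2π × 0.0803 = 28.9°
tan(βl) = 0.552
For an open-circuited stub, Z_in = −jZ_0·cot(βl) = −jZ_0/tan(βl)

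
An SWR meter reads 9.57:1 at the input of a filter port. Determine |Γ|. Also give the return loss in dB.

|Γ| = (S − 1)/(S + 1) = (9.57 − 1)/(9.57 + 1) = 8.57/10.6
RL = −20·log₁₀|Γ| = −20·log₁₀(0.811)

|Γ| ≈ 0.811; return loss ≈ 1.82 dB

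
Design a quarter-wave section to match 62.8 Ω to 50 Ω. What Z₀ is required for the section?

Z_qwt ≈ 56 Ω

Z_qwt = √(Z_0·R_L) = √(50 × 62.8) = √3140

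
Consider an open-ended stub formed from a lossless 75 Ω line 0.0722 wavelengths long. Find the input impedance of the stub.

βl = 2π × 0.0722 = 26°
tan(βl) = 0.488
For an open-ended stub, Z_in = −jZ_0·cot(βl) = −jZ_0/tan(βl)

Z_in ≈ −j154 Ω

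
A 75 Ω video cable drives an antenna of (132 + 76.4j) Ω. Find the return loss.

Γ = (57 + j76.4)/(207 + j76.4), |Γ| = 0.432
RL = −20·log₁₀|Γ| = −20·log₁₀(0.432)

RL ≈ 7.29 dB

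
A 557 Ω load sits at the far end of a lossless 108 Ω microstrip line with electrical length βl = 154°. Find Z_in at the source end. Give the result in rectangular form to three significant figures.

Z_in ≈ 94.1 + j184 Ω

tan(βl) = tan(154°) = -0.488
Z_in = Z_0·(Z_L + jZ_0·tanβl)/(Z_0 + jZ_L·tanβl)
     = 108·(557 − j52.7)/(108 − j272)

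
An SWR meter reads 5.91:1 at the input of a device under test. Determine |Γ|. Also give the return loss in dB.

|Γ| ≈ 0.711; return loss ≈ 2.97 dB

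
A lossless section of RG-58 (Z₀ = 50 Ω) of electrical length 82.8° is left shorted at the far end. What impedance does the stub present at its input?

tan(βl) = 7.92
For a shorted stub, Z_in = jZ_0·tan(βl)

Z_in ≈ +j396 Ω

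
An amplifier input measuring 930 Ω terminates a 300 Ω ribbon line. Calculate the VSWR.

Γ = (930 − 300)/(930 + 300) = 0.512
VSWR = (1 + 0.512)/(1 − 0.512)

VSWR ≈ 3.1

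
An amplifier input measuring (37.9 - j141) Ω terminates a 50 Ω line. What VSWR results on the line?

VSWR ≈ 12.5

Γ = (Z_L − Z_0)/(Z_L + Z_0) = (-12.1 − j141)/(87.9 − j141)
|Γ| = 142/166 = 0.852
VSWR = (1 + |Γ|)/(1 − |Γ|) = 1.85/0.148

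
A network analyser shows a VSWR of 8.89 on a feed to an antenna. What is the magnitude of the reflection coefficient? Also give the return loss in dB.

|Γ| ≈ 0.798; return loss ≈ 1.96 dB

|Γ| = (S − 1)/(S + 1) = (8.89 − 1)/(8.89 + 1) = 7.89/9.89
RL = −20·log₁₀|Γ| = −20·log₁₀(0.798)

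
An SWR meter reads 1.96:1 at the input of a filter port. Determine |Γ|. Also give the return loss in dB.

|Γ| ≈ 0.324; return loss ≈ 9.78 dB

|Γ| = (S − 1)/(S + 1) = (1.96 − 1)/(1.96 + 1) = 0.96/2.96
RL = −20·log₁₀|Γ| = −20·log₁₀(0.324)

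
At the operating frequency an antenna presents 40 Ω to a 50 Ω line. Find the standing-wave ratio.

Γ = (40 − 50)/(40 + 50) = -0.111
VSWR = (1 + 0.111)/(1 − 0.111)

VSWR ≈ 1.25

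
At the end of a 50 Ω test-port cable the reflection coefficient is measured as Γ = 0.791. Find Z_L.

Z_L ≈ 428 Ω

Z_L = Z_0·(1 + Γ)/(1 − Γ) = 50·(1.79)/(0.209)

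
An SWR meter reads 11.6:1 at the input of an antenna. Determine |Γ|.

|Γ| = (S − 1)/(S + 1) = (11.6 − 1)/(11.6 + 1) = 10.6/12.6

|Γ| ≈ 0.841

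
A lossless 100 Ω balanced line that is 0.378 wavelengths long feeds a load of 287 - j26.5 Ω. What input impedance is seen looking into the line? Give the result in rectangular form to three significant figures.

βl = 2π × 0.378 = 136°
tan(βl) = tan(136°) = -0.963
Z_in = Z_0·(Z_L + jZ_0·tanβl)/(Z_0 + jZ_L·tanβl)
     = 100·(287 − j123)/(74.5 − j276)

Z_in ≈ 67.5 + j85.6 Ω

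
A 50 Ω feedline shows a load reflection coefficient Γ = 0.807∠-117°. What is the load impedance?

Z_L = Z_0·(1 + Γ)/(1 − Γ) = 50·(0.634 − j0.719)/(1.37 + j0.719)

Z_L ≈ 7.31 − j30.2 Ω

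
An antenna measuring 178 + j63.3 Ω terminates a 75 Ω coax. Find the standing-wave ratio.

VSWR ≈ 2.73

Γ = (Z_L − Z_0)/(Z_L + Z_0) = (103 + j63.3)/(253 + j63.3)
|Γ| = 121/261 = 0.464
VSWR = (1 + |Γ|)/(1 − |Γ|) = 1.46/0.536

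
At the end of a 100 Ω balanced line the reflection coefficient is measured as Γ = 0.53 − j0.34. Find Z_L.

Z_L = Z_0·(1 + Γ)/(1 − Γ) = 100·(1.53 − j0.34)/(0.47 + j0.34)

Z_L ≈ 179 − j202 Ω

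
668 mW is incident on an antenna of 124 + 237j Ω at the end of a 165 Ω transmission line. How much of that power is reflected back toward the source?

|Γ| = |(-41 + j237)/(289 + j237)| = 0.644
|Γ|² = 0.414
P_refl = |Γ|²·P_inc = 277 mW, P_del = (1 − |Γ|²)·P_inc = 391 mW

P_reflected ≈ 277 mW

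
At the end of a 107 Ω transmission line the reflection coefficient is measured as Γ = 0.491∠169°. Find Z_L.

Z_L = Z_0·(1 + Γ)/(1 − Γ) = 107·(0.518 + j0.0937)/(1.48 − j0.0937)

Z_L ≈ 36.8 + j9.09 Ω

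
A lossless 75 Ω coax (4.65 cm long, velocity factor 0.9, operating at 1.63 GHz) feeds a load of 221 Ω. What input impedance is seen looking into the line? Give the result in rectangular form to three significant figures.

Z_in ≈ 26.3 + j12.9 Ω

λ = v/f = 0.9·c / 1.63 GHz = 0.166 m
βl = 2π·l/λ = 2π × 0.281 = 101°
tan(βl) = tan(101°) = -5.12
Z_in = Z_0·(Z_L + jZ_0·tanβl)/(Z_0 + jZ_L·tanβl)
     = 75·(221 − j384)/(75 − j1130)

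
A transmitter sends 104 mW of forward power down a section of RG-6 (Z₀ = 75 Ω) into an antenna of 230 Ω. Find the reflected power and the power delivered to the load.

P_reflected ≈ 26.9 mW; P_delivered ≈ 77.1 mW

Γ = (230 − 75)/(230 + 75) = 0.508
|Γ|² = 0.258
P_refl = |Γ|²·P_inc = 26.9 mW, P_del = (1 − |Γ|²)·P_inc = 77.1 mW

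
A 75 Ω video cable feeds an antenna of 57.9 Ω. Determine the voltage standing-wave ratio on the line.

Γ = (57.9 − 75)/(57.9 + 75) = -0.129
VSWR = (1 + 0.129)/(1 − 0.129)

VSWR ≈ 1.3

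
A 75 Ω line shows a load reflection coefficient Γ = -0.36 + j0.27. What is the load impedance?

Z_L ≈ 31.1 + j21.1 Ω

Z_L = Z_0·(1 + Γ)/(1 − Γ) = 75·(0.64 + j0.27)/(1.36 − j0.27)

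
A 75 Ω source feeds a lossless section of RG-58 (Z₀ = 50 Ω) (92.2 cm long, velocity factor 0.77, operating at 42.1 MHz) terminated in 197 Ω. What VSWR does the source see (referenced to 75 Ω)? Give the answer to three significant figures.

VSWR ≈ 5.14

λ = v/f = 0.77·c / 42.1 MHz = 5.49 m
βl = 2π·l/λ = 2π × 0.168 = 60.5°
tan(βl) = 1.77
Z_in = Z_0·(Z_L + jZ_0·tanβl)/(Z_0 + jZ_L·tanβl) = 16.4 − j25.9 Ω
Γ_s = (Z_in − Z_s)/(Z_in + Z_s) = (-58.6 − j25.9)/(91.4 − j25.9), |Γ_s| = 0.674
VSWR = (1 + |Γ_s|)/(1 − |Γ_s|)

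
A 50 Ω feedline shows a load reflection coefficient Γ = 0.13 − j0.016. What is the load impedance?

Z_L ≈ 64.9 − j2.11 Ω

Z_L = Z_0·(1 + Γ)/(1 − Γ) = 50·(1.13 − j0.016)/(0.87 + j0.016)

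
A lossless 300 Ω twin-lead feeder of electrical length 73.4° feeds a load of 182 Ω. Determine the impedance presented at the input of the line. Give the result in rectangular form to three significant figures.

Z_in ≈ 434 + j124 Ω

tan(βl) = tan(73.4°) = 3.35
Z_in = Z_0·(Z_L + jZ_0·tanβl)/(Z_0 + jZ_L·tanβl)
     = 300·(182 + j1010)/(300 + j611)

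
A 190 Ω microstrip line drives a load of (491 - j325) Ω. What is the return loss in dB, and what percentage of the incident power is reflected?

Γ = (301 − j325)/(681 − j325), |Γ| = 0.587
RL = −20·log₁₀(0.587) = 4.63 dB
P_refl/P_inc = |Γ|² = 0.345

RL ≈ 4.63 dB; 34.5% of incident power reflected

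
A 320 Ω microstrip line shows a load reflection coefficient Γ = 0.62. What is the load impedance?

Z_L = Z_0·(1 + Γ)/(1 − Γ) = 320·(1.62)/(0.38)

Z_L ≈ 1360 Ω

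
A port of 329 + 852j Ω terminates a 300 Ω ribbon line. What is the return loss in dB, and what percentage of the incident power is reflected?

RL ≈ 1.88 dB; 64.8% of incident power reflected

Γ = (29 + j852)/(629 + j852), |Γ| = 0.805
RL = −20·log₁₀(0.805) = 1.88 dB
P_refl/P_inc = |Γ|² = 0.648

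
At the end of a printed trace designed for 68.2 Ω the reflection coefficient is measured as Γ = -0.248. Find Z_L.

Z_L = Z_0·(1 + Γ)/(1 − Γ) = 68.2·(0.752)/(1.25)

Z_L ≈ 41.1 Ω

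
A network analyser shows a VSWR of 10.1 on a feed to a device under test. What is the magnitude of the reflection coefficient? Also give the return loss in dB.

|Γ| = (S − 1)/(S + 1) = (10.1 − 1)/(10.1 + 1) = 9.1/11.1
RL = −20·log₁₀|Γ| = −20·log₁₀(0.82)

|Γ| ≈ 0.82; return loss ≈ 1.73 dB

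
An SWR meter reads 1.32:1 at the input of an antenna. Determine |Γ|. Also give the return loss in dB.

|Γ| ≈ 0.138; return loss ≈ 17.2 dB

|Γ| = (S − 1)/(S + 1) = (1.32 − 1)/(1.32 + 1) = 0.32/2.32
RL = −20·log₁₀|Γ| = −20·log₁₀(0.138)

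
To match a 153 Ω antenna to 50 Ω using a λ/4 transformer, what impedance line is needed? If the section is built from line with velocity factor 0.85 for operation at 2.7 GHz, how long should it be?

Z_qwt = √(Z_0·R_L) = √(50 × 153) = √7650
λ = 0.85·c/f = 0.0944 m, so l = λ/4 = 0.0236 m

Z_qwt ≈ 87.5 Ω; length ≈ 2.36 cm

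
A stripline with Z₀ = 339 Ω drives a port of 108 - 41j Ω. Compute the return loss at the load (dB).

Γ = (-231 − j41)/(447 − j41), |Γ| = 0.523
RL = −20·log₁₀|Γ| = −20·log₁₀(0.523)

RL ≈ 5.64 dB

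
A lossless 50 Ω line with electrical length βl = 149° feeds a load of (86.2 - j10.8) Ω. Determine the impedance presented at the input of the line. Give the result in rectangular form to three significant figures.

Z_in ≈ 64.1 + j29.4 Ω

tan(βl) = tan(149°) = -0.601
Z_in = Z_0·(Z_L + jZ_0·tanβl)/(Z_0 + jZ_L·tanβl)
     = 50·(86.2 − j40.8)/(43.5 − j51.8)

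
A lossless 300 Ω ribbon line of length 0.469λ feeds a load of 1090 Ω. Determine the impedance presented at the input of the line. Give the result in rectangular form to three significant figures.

Z_in ≈ 748 + j477 Ω

βl = 2π × 0.469 = 169°
tan(βl) = tan(169°) = -0.197
Z_in = Z_0·(Z_L + jZ_0·tanβl)/(Z_0 + jZ_L·tanβl)
     = 300·(1090 − j59.2)/(300 − j215)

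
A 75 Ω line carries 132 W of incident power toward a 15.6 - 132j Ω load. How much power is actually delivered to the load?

P_delivered ≈ 24.1 W

|Γ| = |(-59.4 − j132)/(90.6 − j132)| = 0.904
|Γ|² = 0.817
P_refl = |Γ|²·P_inc = 108 W, P_del = (1 − |Γ|²)·P_inc = 24.1 W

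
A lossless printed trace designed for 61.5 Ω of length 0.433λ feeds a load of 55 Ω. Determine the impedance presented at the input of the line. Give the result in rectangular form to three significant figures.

βl = 2π × 0.433 = 156°
tan(βl) = tan(156°) = -0.448
Z_in = Z_0·(Z_L + jZ_0·tanβl)/(Z_0 + jZ_L·tanβl)
     = 61.5·(55 − j27.5)/(61.5 − j24.6)

Z_in ≈ 56.9 − j4.75 Ω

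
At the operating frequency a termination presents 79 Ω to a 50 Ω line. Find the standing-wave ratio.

VSWR ≈ 1.58

Γ = (79 − 50)/(79 + 50) = 0.225
VSWR = (1 + 0.225)/(1 − 0.225)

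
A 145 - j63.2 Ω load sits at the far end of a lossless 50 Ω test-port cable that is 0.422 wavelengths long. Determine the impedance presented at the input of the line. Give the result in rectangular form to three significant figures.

Z_in ≈ 74.5 + j78 Ω

βl = 2π × 0.422 = 152°
tan(βl) = tan(152°) = -0.534
Z_in = Z_0·(Z_L + jZ_0·tanβl)/(Z_0 + jZ_L·tanβl)
     = 50·(145 − j89.9)/(16.3 − j77.4)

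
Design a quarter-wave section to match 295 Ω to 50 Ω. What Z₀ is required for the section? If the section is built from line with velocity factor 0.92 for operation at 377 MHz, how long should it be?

Z_qwt ≈ 121 Ω; length ≈ 18.3 cm

Z_qwt = √(Z_0·R_L) = √(50 × 295) = √14750
λ = 0.92·c/f = 0.732 m, so l = λ/4 = 0.183 m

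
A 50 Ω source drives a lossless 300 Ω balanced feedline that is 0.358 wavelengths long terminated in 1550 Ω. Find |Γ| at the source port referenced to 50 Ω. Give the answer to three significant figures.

|Γ| ≈ 0.861

βl = 2π × 0.358 = 129°
tan(βl) = -1.24
Z_in = Z_0·(Z_L + jZ_0·tanβl)/(Z_0 + jZ_L·tanβl) = 93.5 + j227 Ω
Γ_s = (Z_in − Z_s)/(Z_in + Z_s) = (43.5 + j227)/(144 + j227), |Γ_s| = 0.861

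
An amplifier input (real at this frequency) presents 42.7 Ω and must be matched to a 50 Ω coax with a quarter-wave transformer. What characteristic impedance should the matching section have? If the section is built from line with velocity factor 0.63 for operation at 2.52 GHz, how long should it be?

Z_qwt ≈ 46.2 Ω; length ≈ 1.88 cm

Z_qwt = √(Z_0·R_L) = √(50 × 42.7) = √2135
λ = 0.63·c/f = 0.075 m, so l = λ/4 = 0.0187 m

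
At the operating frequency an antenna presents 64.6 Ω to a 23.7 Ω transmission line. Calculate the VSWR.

VSWR ≈ 2.73

For a purely resistive load, VSWR = R_L/Z_0 or Z_0/R_L (whichever > 1) = 64.6/23.7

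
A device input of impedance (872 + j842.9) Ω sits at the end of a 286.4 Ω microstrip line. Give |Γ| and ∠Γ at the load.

Γ ≈ 0.716 ∠ 19.2°

Γ = (Z_L − Z_0)/(Z_L + Z_0) = (585.6 + j842.9)/(1158 + j842.9)
|Γ| = 1030/1430 = 0.716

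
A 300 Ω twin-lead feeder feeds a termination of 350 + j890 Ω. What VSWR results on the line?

VSWR ≈ 9.46

Γ = (Z_L − Z_0)/(Z_L + Z_0) = (50 + j890)/(650 + j890)
|Γ| = 891/1100 = 0.809
VSWR = (1 + |Γ|)/(1 − |Γ|) = 1.81/0.191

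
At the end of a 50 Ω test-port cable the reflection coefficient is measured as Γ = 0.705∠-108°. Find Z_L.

Z_L ≈ 13 − j34.7 Ω

Z_L = Z_0·(1 + Γ)/(1 − Γ) = 50·(0.782 − j0.67)/(1.22 + j0.67)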